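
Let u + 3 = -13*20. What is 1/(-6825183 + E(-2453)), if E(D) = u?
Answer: -1/6825446 ≈ -1.4651e-7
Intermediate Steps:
u = -263 (u = -3 - 13*20 = -3 - 260 = -263)
E(D) = -263
1/(-6825183 + E(-2453)) = 1/(-6825183 - 263) = 1/(-6825446) = -1/6825446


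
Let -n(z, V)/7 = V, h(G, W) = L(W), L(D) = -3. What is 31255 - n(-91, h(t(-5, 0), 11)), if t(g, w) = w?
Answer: 31234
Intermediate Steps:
h(G, W) = -3
n(z, V) = -7*V
31255 - n(-91, h(t(-5, 0), 11)) = 31255 - (-7)*(-3) = 31255 - 1*21 = 31255 - 21 = 31234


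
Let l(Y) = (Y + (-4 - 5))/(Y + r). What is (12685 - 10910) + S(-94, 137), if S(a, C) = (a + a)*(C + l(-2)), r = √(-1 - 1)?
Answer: -74011/3 - 1034*I*√2/3 ≈ -24670.0 - 487.43*I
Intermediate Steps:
r = I*√2 (r = √(-2) = I*√2 ≈ 1.4142*I)
l(Y) = (-9 + Y)/(Y + I*√2) (l(Y) = (Y + (-4 - 5))/(Y + I*√2) = (Y - 9)/(Y + I*√2) = (-9 + Y)/(Y + I*√2))
S(a, C) = 2*a*(C - 11/(-2 + I*√2)) (S(a, C) = (a + a)*(C + (-9 - 2)/(-2 + I*√2)) = (2*a)*(C - 11/(-2 + I*√2)) = 2*a*(C - 11/(-2 + I*√2)))
(12685 - 10910) + S(-94, 137) = (12685 - 10910) + ((22/3)*(-94) + 2*137*(-94) + (11/3)*I*(-94)*√2) = 1775 + (-2068/3 - 25756 - 1034*I*√2/3) = 1775 + (-79336/3 - 1034*I*√2/3) = -74011/3 - 1034*I*√2/3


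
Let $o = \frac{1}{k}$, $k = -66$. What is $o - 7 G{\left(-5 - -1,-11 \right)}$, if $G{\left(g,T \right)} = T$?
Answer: $\frac{5081}{66} \approx 76.985$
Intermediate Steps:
$o = - \frac{1}{66}$ ($o = \frac{1}{-66} = - \frac{1}{66} \approx -0.015152$)
$o - 7 G{\left(-5 - -1,-11 \right)} = - \frac{1}{66} - -77 = - \frac{1}{66} + 77 = \frac{5081}{66}$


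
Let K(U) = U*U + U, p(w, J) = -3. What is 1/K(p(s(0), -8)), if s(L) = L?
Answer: ⅙ ≈ 0.16667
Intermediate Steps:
K(U) = U + U² (K(U) = U² + U = U + U²)
1/K(p(s(0), -8)) = 1/(-3*(1 - 3)) = 1/(-3*(-2)) = 1/6 = ⅙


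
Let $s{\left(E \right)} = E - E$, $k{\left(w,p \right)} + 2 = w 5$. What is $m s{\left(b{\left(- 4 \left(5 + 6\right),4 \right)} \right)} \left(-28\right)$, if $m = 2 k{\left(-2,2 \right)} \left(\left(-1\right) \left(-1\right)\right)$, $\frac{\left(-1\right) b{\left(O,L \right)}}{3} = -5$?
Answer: $0$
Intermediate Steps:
$b{\left(O,L \right)} = 15$ ($b{\left(O,L \right)} = \left(-3\right) \left(-5\right) = 15$)
$k{\left(w,p \right)} = -2 + 5 w$ ($k{\left(w,p \right)} = -2 + w 5 = -2 + 5 w$)
$s{\left(E \right)} = 0$
$m = -24$ ($m = 2 \left(-2 + 5 \left(-2\right)\right) \left(\left(-1\right) \left(-1\right)\right) = 2 \left(-2 - 10\right) 1 = 2 \left(-12\right) 1 = \left(-24\right) 1 = -24$)
$m s{\left(b{\left(- 4 \left(5 + 6\right),4 \right)} \right)} \left(-28\right) = \left(-24\right) 0 \left(-28\right) = 0 \left(-28\right) = 0$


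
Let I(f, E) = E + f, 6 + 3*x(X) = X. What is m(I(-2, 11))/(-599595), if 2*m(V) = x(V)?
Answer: -1/1199190 ≈ -8.3390e-7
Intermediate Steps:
x(X) = -2 + X/3
m(V) = -1 + V/6 (m(V) = (-2 + V/3)/2 = -1 + V/6)
m(I(-2, 11))/(-599595) = (-1 + (11 - 2)/6)/(-599595) = (-1 + (⅙)*9)*(-1/599595) = (-1 + 3/2)*(-1/599595) = (½)*(-1/599595) = -1/1199190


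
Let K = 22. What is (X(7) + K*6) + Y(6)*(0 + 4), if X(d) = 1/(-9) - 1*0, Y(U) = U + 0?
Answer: 1403/9 ≈ 155.89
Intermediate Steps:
Y(U) = U
X(d) = -1/9 (X(d) = -1/9 + 0 = -1/9)
(X(7) + K*6) + Y(6)*(0 + 4) = (-1/9 + 22*6) + 6*(0 + 4) = (-1/9 + 132) + 6*4 = 1187/9 + 24 = 1403/9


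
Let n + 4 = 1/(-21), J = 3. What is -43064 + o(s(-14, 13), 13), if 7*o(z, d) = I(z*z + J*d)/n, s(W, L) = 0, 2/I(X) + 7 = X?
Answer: -58567043/1360 ≈ -43064.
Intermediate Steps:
I(X) = 2/(-7 + X)
n = -85/21 (n = -4 + 1/(-21) = -4 - 1/21 = -85/21 ≈ -4.0476)
o(z, d) = -6/(85*(-7 + z**2 + 3*d)) (o(z, d) = ((2/(-7 + (z*z + 3*d)))/(-85/21))/7 = ((2/(-7 + (z**2 + 3*d)))*(-21/85))/7 = ((2/(-7 + z**2 + 3*d))*(-21/85))/7 = (-42/(85*(-7 + z**2 + 3*d)))/7 = -6/(85*(-7 + z**2 + 3*d)))
-43064 + o(s(-14, 13), 13) = -43064 - 6/(-595 + 85*0**2 + 255*13) = -43064 - 6/(-595 + 85*0 + 3315) = -43064 - 6/(-595 + 0 + 3315) = -43064 - 6/2720 = -43064 - 6*1/2720 = -43064 - 3/1360 = -58567043/1360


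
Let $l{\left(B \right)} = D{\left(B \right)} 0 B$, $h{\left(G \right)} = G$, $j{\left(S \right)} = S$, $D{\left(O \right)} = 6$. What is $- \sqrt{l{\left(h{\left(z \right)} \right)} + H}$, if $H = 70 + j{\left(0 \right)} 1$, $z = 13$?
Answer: $- \sqrt{70} \approx -8.3666$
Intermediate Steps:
$H = 70$ ($H = 70 + 0 \cdot 1 = 70 + 0 = 70$)
$l{\left(B \right)} = 0$ ($l{\left(B \right)} = 6 \cdot 0 B = 0 B = 0$)
$- \sqrt{l{\left(h{\left(z \right)} \right)} + H} = - \sqrt{0 + 70} = - \sqrt{70}$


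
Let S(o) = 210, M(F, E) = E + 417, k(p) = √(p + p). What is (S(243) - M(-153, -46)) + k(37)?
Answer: -161 + √74 ≈ -152.40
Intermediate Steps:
k(p) = √2*√p (k(p) = √(2*p) = √2*√p)
M(F, E) = 417 + E
(S(243) - M(-153, -46)) + k(37) = (210 - (417 - 46)) + √2*√37 = (210 - 1*371) + √74 = (210 - 371) + √74 = -161 + √74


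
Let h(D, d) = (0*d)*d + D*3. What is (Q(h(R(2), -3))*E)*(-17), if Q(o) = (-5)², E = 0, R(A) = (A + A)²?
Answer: 0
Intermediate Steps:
R(A) = 4*A² (R(A) = (2*A)² = 4*A²)
h(D, d) = 3*D (h(D, d) = 0*d + 3*D = 0 + 3*D = 3*D)
Q(o) = 25
(Q(h(R(2), -3))*E)*(-17) = (25*0)*(-17) = 0*(-17) = 0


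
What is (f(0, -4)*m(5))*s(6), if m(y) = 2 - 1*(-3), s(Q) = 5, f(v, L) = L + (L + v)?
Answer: -200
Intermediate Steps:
f(v, L) = v + 2*L
m(y) = 5 (m(y) = 2 + 3 = 5)
(f(0, -4)*m(5))*s(6) = ((0 + 2*(-4))*5)*5 = ((0 - 8)*5)*5 = -8*5*5 = -40*5 = -200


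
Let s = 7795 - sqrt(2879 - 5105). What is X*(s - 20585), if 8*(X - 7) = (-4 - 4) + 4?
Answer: -83135 - 13*I*sqrt(2226)/2 ≈ -83135.0 - 306.67*I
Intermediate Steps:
X = 13/2 (X = 7 + ((-4 - 4) + 4)/8 = 7 + (-8 + 4)/8 = 7 + (1/8)*(-4) = 7 - 1/2 = 13/2 ≈ 6.5000)
s = 7795 - I*sqrt(2226) (s = 7795 - sqrt(-2226) = 7795 - I*sqrt(2226) ≈ 7795.0 - 47.18*I)
X*(s - 20585) = 13*((7795 - I*sqrt(2226)) - 20585)/2 = 13*(-12790 - I*sqrt(2226))/2 = -83135 - 13*I*sqrt(2226)/2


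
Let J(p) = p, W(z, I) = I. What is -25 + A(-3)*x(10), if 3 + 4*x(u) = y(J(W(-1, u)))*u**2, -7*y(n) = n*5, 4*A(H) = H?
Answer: 12263/112 ≈ 109.49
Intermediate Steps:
A(H) = H/4
y(n) = -5*n/7 (y(n) = -n*5/7 = -5*n/7)
x(u) = -3/4 - 5*u**3/28 (x(u) = -3/4 + ((-5*u/7)*u**2)/4 = -3/4 + (-5*u**3/7)/4 = -3/4 - 5*u**3/28)
-25 + A(-3)*x(10) = -25 + ((1/4)*(-3))*(-3/4 - 5/28*10**3) = -25 - 3*(-3/4 - 5/28*1000)/4 = -25 - 3*(-3/4 - 1250/7)/4 = -25 - 3/4*(-5021/28) = -25 + 15063/112 = 12263/112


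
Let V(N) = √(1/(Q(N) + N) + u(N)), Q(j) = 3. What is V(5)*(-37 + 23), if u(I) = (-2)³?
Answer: -21*I*√14/2 ≈ -39.287*I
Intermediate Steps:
u(I) = -8
V(N) = √(-8 + 1/(3 + N)) (V(N) = √(1/(3 + N) - 8) = √(-8 + 1/(3 + N)))
V(5)*(-37 + 23) = √((-23 - 8*5)/(3 + 5))*(-37 + 23) = √((-23 - 40)/8)*(-14) = √((⅛)*(-63))*(-14) = √(-63/8)*(-14) = (3*I*√14/4)*(-14) = -21*I*√14/2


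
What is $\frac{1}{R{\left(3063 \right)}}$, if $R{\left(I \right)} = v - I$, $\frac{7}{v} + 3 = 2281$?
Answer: $- \frac{2278}{6977507} \approx -0.00032648$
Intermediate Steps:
$v = \frac{7}{2278}$ ($v = \frac{7}{-3 + 2281} = \frac{7}{2278} \approx 0.0030729$)
$R{\left(I \right)} = \frac{7}{2278} - I$
$\frac{1}{R{\left(3063 \right)}} = \frac{1}{\frac{7}{2278} - 3063} = \frac{1}{- \frac{6977507}{2278}} = - \frac{2278}{6977507}$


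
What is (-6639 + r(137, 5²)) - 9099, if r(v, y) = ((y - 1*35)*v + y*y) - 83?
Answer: -16566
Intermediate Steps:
r(v, y) = -83 + y² + v*(-35 + y) (r(v, y) = ((y - 35)*v + y²) - 83 = ((-35 + y)*v + y²) - 83 = (v*(-35 + y) + y²) - 83 = (y² + v*(-35 + y)) - 83 = -83 + y² + v*(-35 + y))
(-6639 + r(137, 5²)) - 9099 = (-6639 + (-83 + (5²)² - 35*137 + 137*5²)) - 9099 = (-6639 + (-83 + 25² - 4795 + 137*25)) - 9099 = (-6639 + (-83 + 625 - 4795 + 3425)) - 9099 = (-6639 - 828) - 9099 = -7467 - 9099 = -16566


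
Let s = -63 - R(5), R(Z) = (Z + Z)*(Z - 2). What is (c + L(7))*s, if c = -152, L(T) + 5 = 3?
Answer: 14322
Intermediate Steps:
L(T) = -2 (L(T) = -5 + 3 = -2)
R(Z) = 2*Z*(-2 + Z) (R(Z) = (2*Z)*(-2 + Z) = 2*Z*(-2 + Z))
s = -93 (s = -63 - 2*5*(-2 + 5) = -63 - 2*5*3 = -63 - 1*30 = -63 - 30 = -93)
(c + L(7))*s = (-152 - 2)*(-93) = -154*(-93) = 14322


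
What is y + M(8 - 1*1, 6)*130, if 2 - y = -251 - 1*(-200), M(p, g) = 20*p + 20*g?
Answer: 33853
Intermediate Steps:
M(p, g) = 20*g + 20*p
y = 53 (y = 2 - (-251 - 1*(-200)) = 2 - (-251 + 200) = 2 - 1*(-51) = 2 + 51 = 53)
y + M(8 - 1*1, 6)*130 = 53 + (20*6 + 20*(8 - 1*1))*130 = 53 + (120 + 20*(8 - 1))*130 = 53 + (120 + 20*7)*130 = 53 + (120 + 140)*130 = 53 + 260*130 = 53 + 33800 = 33853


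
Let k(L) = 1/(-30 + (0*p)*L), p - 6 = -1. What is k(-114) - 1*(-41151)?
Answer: 1234529/30 ≈ 41151.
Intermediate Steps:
p = 5 (p = 6 - 1 = 5)
k(L) = -1/30 (k(L) = 1/(-30 + (0*5)*L) = 1/(-30 + 0*L) = 1/(-30 + 0) = 1/(-30) = -1/30)
k(-114) - 1*(-41151) = -1/30 - 1*(-41151) = -1/30 + 41151 = 1234529/30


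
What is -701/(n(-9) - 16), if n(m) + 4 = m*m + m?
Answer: -701/52 ≈ -13.481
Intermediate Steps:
n(m) = -4 + m + m² (n(m) = -4 + (m*m + m) = -4 + (m² + m) = -4 + (m + m²) = -4 + m + m²)
-701/(n(-9) - 16) = -701/((-4 - 9 + (-9)²) - 16) = -701/((-4 - 9 + 81) - 16) = -701/(68 - 16) = -701/52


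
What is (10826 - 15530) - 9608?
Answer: -14312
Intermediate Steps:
(10826 - 15530) - 9608 = -4704 - 9608 = -14312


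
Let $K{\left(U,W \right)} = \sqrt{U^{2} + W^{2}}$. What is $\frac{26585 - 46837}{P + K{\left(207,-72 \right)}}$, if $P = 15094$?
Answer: $- \frac{305683688}{227780803} + \frac{182268 \sqrt{593}}{227780803} \approx -1.3225$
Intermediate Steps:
$\frac{26585 - 46837}{P + K{\left(207,-72 \right)}} = \frac{26585 - 46837}{15094 + \sqrt{207^{2} + \left(-72\right)^{2}}} = - \frac{20252}{15094 + \sqrt{42849 + 5184}} = - \frac{20252}{15094 + \sqrt{48033}} = - \frac{20252}{15094 + 9 \sqrt{593}}$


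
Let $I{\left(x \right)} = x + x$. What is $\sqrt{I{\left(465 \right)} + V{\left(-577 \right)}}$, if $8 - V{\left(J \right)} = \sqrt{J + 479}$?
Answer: $\sqrt{938 - 7 i \sqrt{2}} \approx 30.627 - 0.1616 i$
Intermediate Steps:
$I{\left(x \right)} = 2 x$
$V{\left(J \right)} = 8 - \sqrt{479 + J}$ ($V{\left(J \right)} = 8 - \sqrt{J + 479} = 8 - \sqrt{479 + J}$)
$\sqrt{I{\left(465 \right)} + V{\left(-577 \right)}} = \sqrt{2 \cdot 465 + \left(8 - \sqrt{479 - 577}\right)} = \sqrt{930 + \left(8 - \sqrt{-98}\right)} = \sqrt{930 + \left(8 - 7 i \sqrt{2}\right)} = \sqrt{938 - 7 i \sqrt{2}}$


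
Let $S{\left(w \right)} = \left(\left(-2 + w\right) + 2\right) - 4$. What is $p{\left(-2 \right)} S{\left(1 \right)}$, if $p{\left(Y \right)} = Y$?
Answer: $6$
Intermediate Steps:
$S{\left(w \right)} = -4 + w$ ($S{\left(w \right)} = w - 4 = -4 + w$)
$p{\left(-2 \right)} S{\left(1 \right)} = - 2 \left(-4 + 1\right) = \left(-2\right) \left(-3\right) = 6$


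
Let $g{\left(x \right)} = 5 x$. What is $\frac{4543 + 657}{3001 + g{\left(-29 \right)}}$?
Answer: $\frac{650}{357} \approx 1.8207$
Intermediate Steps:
$\frac{4543 + 657}{3001 + g{\left(-29 \right)}} = \frac{4543 + 657}{3001 + 5 \left(-29\right)} = \frac{5200}{3001 - 145} = \frac{5200}{2856} = 5200 \cdot \frac{1}{2856} = \frac{650}{357}$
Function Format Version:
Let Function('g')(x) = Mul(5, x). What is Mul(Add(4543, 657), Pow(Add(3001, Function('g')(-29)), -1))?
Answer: Rational(650, 357) ≈ 1.8207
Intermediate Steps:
Mul(Add(4543, 657), Pow(Add(3001, Function('g')(-29)), -1)) = Mul(Add(4543, 657), Pow(Add(3001, Mul(5, -29)), -1)) = Mul(5200, Pow(Add(3001, -145), -1)) = Mul(5200, Pow(2856, -1)) = Mul(5200, Rational(1, 2856)) = Rational(650, 357)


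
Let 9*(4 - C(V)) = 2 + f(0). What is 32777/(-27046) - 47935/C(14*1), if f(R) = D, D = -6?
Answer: -1166936117/108184 ≈ -10787.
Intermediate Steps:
f(R) = -6
C(V) = 40/9 (C(V) = 4 - (2 - 6)/9 = 4 - ⅑*(-4) = 4 + 4/9 = 40/9)
32777/(-27046) - 47935/C(14*1) = 32777/(-27046) - 47935/40/9 = 32777*(-1/27046) - 47935*9/40 = -32777/27046 - 86283/8 = -1166936117/108184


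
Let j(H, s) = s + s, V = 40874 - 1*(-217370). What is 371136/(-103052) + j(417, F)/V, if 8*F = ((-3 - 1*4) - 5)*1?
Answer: -23960988585/6653140172 ≈ -3.6015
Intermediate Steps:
F = -3/2 (F = (((-3 - 1*4) - 5)*1)/8 = (((-3 - 4) - 5)*1)/8 = ((-7 - 5)*1)/8 = (-12*1)/8 = (⅛)*(-12) = -3/2 ≈ -1.5000)
V = 258244 (V = 40874 + 217370 = 258244)
j(H, s) = 2*s
371136/(-103052) + j(417, F)/V = 371136/(-103052) + (2*(-3/2))/258244 = 371136*(-1/103052) - 3*1/258244 = -92784/25763 - 3/258244 = -23960988585/6653140172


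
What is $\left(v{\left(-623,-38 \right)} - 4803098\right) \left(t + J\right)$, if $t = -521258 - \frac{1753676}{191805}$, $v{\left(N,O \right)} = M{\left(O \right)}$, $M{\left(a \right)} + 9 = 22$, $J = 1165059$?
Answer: $- \frac{118619385944568593}{38361} \approx -3.0922 \cdot 10^{12}$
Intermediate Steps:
$M{\left(a \right)} = 13$ ($M{\left(a \right)} = -9 + 22 = 13$)
$v{\left(N,O \right)} = 13$
$t = - \frac{99981644366}{191805}$ ($t = -521258 - \frac{1753676}{191805} = - \frac{99981644366}{191805} \approx -5.2127 \cdot 10^{5}$)
$\left(v{\left(-623,-38 \right)} - 4803098\right) \left(t + J\right) = \left(13 - 4803098\right) \left(- \frac{99981644366}{191805} + 1165059\right) = \left(-4803085\right) \frac{123482497129}{191805} = - \frac{118619385944568593}{38361}$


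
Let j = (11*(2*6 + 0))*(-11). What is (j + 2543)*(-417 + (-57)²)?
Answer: 3089712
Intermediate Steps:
j = -1452 (j = (11*(12 + 0))*(-11) = (11*12)*(-11) = 132*(-11) = -1452)
(j + 2543)*(-417 + (-57)²) = (-1452 + 2543)*(-417 + (-57)²) = 1091*(-417 + 3249) = 1091*2832 = 3089712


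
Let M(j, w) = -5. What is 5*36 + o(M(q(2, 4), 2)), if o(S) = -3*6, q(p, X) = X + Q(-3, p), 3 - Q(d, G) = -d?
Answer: 162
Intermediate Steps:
Q(d, G) = 3 + d (Q(d, G) = 3 - (-1)*d = 3 + d)
q(p, X) = X (q(p, X) = X + (3 - 3) = X + 0 = X)
o(S) = -18
5*36 + o(M(q(2, 4), 2)) = 5*36 - 18 = 180 - 18 = 162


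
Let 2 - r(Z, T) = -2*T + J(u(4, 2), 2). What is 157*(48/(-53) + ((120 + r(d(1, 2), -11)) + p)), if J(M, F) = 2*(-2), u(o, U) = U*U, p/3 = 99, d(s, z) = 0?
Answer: 3329185/53 ≈ 62815.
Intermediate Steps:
p = 297 (p = 3*99 = 297)
u(o, U) = U²
J(M, F) = -4
r(Z, T) = 6 + 2*T (r(Z, T) = 2 - (-2*T - 4) = 2 - (-4 - 2*T) = 2 + (4 + 2*T) = 6 + 2*T)
157*(48/(-53) + ((120 + r(d(1, 2), -11)) + p)) = 157*(48/(-53) + ((120 + (6 + 2*(-11))) + 297)) = 157*(48*(-1/53) + ((120 + (6 - 22)) + 297)) = 157*(-48/53 + ((120 - 16) + 297)) = 157*(-48/53 + (104 + 297)) = 157*(-48/53 + 401) = 157*(21205/53) = 3329185/53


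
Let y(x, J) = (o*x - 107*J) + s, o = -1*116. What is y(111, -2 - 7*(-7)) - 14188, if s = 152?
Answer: -31941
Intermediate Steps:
o = -116
y(x, J) = 152 - 116*x - 107*J (y(x, J) = (-116*x - 107*J) + 152 = 152 - 116*x - 107*J)
y(111, -2 - 7*(-7)) - 14188 = (152 - 116*111 - 107*(-2 - 7*(-7))) - 14188 = (152 - 12876 - 107*(-2 + 49)) - 14188 = (152 - 12876 - 107*47) - 14188 = (152 - 12876 - 5029) - 14188 = -17753 - 14188 = -31941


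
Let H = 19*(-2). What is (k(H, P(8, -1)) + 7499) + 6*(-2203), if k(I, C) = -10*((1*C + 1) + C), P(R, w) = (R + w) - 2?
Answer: -5829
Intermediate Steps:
P(R, w) = -2 + R + w
H = -38
k(I, C) = -10 - 20*C (k(I, C) = -10*((C + 1) + C) = -10*((1 + C) + C) = -10*(1 + 2*C) = -10 - 20*C)
(k(H, P(8, -1)) + 7499) + 6*(-2203) = ((-10 - 20*(-2 + 8 - 1)) + 7499) + 6*(-2203) = ((-10 - 20*5) + 7499) - 13218 = ((-10 - 100) + 7499) - 13218 = (-110 + 7499) - 13218 = 7389 - 13218 = -5829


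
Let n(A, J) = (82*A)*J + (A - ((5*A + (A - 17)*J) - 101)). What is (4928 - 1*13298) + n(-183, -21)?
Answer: 303389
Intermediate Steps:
n(A, J) = 101 - 4*A - J*(-17 + A) + 82*A*J (n(A, J) = 82*A*J + (A - ((5*A + (-17 + A)*J) - 101)) = 82*A*J + (A - ((5*A + J*(-17 + A)) - 101)) = 82*A*J + (A - (-101 + 5*A + J*(-17 + A))) = 82*A*J + (A + (101 - 5*A - J*(-17 + A))) = 82*A*J + (101 - 4*A - J*(-17 + A)) = 101 - 4*A - J*(-17 + A) + 82*A*J)
(4928 - 1*13298) + n(-183, -21) = (4928 - 1*13298) + (101 - 4*(-183) + 17*(-21) + 81*(-183)*(-21)) = (4928 - 13298) + (101 + 732 - 357 + 311283) = -8370 + 311759 = 303389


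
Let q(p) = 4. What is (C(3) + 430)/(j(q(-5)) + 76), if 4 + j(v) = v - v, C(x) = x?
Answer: 433/72 ≈ 6.0139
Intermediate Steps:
j(v) = -4 (j(v) = -4 + (v - v) = -4 + 0 = -4)
(C(3) + 430)/(j(q(-5)) + 76) = (3 + 430)/(-4 + 76) = 433/72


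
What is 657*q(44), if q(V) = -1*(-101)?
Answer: 66357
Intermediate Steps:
q(V) = 101
657*q(44) = 657*101 = 66357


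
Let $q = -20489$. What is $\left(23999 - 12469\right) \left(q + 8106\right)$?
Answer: $-142775990$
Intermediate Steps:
$\left(23999 - 12469\right) \left(q + 8106\right) = \left(23999 - 12469\right) \left(-20489 + 8106\right) = 11530 \left(-12383\right) = -142775990$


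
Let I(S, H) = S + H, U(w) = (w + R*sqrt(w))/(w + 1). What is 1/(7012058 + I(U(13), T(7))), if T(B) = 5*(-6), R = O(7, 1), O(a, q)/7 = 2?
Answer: 1374357670/9637035740241477 - 196*sqrt(13)/9637035740241477 ≈ 1.4261e-7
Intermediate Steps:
O(a, q) = 14 (O(a, q) = 7*2 = 14)
R = 14
U(w) = (w + 14*sqrt(w))/(1 + w) (U(w) = (w + 14*sqrt(w))/(w + 1) = (w + 14*sqrt(w))/(1 + w))
T(B) = -30
I(S, H) = H + S
1/(7012058 + I(U(13), T(7))) = 1/(7012058 + (-30 + (13 + 14*sqrt(13))/(1 + 13))) = 1/(7012058 + (-30 + (13 + 14*sqrt(13))/14)) = 1/(7012058 + (-30 + (13/14 + sqrt(13)))) = 1/(7012058 + (-407/14 + sqrt(13))) = 1/(98168405/14 + sqrt(13))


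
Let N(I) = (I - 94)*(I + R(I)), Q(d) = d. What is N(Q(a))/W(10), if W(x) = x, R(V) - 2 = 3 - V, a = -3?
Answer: -97/2 ≈ -48.500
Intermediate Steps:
R(V) = 5 - V (R(V) = 2 + (3 - V) = 5 - V)
N(I) = -470 + 5*I (N(I) = (I - 94)*(I + (5 - I)) = (-94 + I)*5 = -470 + 5*I)
N(Q(a))/W(10) = (-470 + 5*(-3))/10 = (-470 - 15)*(⅒) = -485*⅒ = -97/2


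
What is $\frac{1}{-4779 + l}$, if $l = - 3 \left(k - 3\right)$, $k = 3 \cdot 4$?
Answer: $- \frac{1}{4806} \approx -0.00020807$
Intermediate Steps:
$k = 12$
$l = -27$ ($l = - 3 \left(12 - 3\right) = \left(-3\right) 9 = -27$)
$\frac{1}{-4779 + l} = \frac{1}{-4779 - 27} = \frac{1}{-4806} = - \frac{1}{4806}$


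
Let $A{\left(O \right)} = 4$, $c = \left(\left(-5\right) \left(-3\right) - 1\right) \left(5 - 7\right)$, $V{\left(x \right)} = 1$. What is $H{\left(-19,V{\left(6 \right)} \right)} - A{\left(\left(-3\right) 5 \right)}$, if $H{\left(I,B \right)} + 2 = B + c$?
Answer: $-33$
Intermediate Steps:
$c = -28$ ($c = \left(15 - 1\right) \left(-2\right) = 14 \left(-2\right) = -28$)
$H{\left(I,B \right)} = -30 + B$ ($H{\left(I,B \right)} = -2 + \left(B - 28\right) = -2 + \left(-28 + B\right) = -30 + B$)
$H{\left(-19,V{\left(6 \right)} \right)} - A{\left(\left(-3\right) 5 \right)} = \left(-30 + 1\right) - 4 = -29 - 4 = -33$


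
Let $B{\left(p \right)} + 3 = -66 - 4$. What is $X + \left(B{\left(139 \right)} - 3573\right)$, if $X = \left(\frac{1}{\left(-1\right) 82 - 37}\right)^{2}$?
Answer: $- \frac{51631005}{14161} \approx -3646.0$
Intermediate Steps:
$B{\left(p \right)} = -73$ ($B{\left(p \right)} = -3 - 70 = -73$)
$X = \frac{1}{14161}$ ($X = \left(\frac{1}{-82 - 37}\right)^{2} = \left(\frac{1}{-119}\right)^{2} = \left(- \frac{1}{119}\right)^{2} = \frac{1}{14161} \approx 7.0616 \cdot 10^{-5}$)
$X + \left(B{\left(139 \right)} - 3573\right) = \frac{1}{14161} - 3646 = - \frac{51631005}{14161}$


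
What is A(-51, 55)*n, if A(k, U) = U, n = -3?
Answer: -165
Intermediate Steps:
A(-51, 55)*n = 55*(-3) = -165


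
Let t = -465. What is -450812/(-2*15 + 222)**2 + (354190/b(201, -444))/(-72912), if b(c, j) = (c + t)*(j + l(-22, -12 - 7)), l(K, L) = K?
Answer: -48752933139/3986633728 ≈ -12.229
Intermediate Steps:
b(c, j) = (-465 + c)*(-22 + j) (b(c, j) = (c - 465)*(j - 22) = (-465 + c)*(-22 + j))
-450812/(-2*15 + 222)**2 + (354190/b(201, -444))/(-72912) = -450812/(-2*15 + 222)**2 + (354190/(10230 - 465*(-444) - 22*201 + 201*(-444)))/(-72912) = -450812/(-30 + 222)**2 + (354190/(10230 + 206460 - 4422 - 89244))*(-1/72912) = -450812/(192**2) + (354190/123024)*(-1/72912) = -450812/36864 + (354190*(1/123024))*(-1/72912) = -450812*1/36864 + (177095/61512)*(-1/72912) = -112703/9216 - 177095/4484962944 = -48752933139/3986633728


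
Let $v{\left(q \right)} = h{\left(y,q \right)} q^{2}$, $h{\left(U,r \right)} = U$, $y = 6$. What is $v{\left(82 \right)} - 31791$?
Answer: $8553$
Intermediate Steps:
$v{\left(q \right)} = 6 q^{2}$
$v{\left(82 \right)} - 31791 = 6 \cdot 82^{2} - 31791 = 6 \cdot 6724 - 31791 = 40344 - 31791 = 8553$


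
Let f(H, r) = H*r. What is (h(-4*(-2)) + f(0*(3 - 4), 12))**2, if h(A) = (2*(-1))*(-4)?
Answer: 64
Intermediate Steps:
h(A) = 8 (h(A) = -2*(-4) = 8)
(h(-4*(-2)) + f(0*(3 - 4), 12))**2 = (8 + (0*(3 - 4))*12)**2 = (8 + (0*(-1))*12)**2 = (8 + 0*12)**2 = (8 + 0)**2 = 8**2 = 64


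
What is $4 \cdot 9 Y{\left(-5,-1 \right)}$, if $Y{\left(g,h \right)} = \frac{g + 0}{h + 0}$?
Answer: $180$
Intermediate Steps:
$Y{\left(g,h \right)} = \frac{g}{h}$
$4 \cdot 9 Y{\left(-5,-1 \right)} = 4 \cdot 9 \left(- \frac{5}{-1}\right) = 36 \left(\left(-5\right) \left(-1\right)\right) = 36 \cdot 5 = 180$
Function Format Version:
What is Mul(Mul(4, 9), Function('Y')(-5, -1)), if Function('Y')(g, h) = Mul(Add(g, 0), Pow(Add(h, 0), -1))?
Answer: 180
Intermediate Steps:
Function('Y')(g, h) = Mul(g, Pow(h, -1))
Mul(Mul(4, 9), Function('Y')(-5, -1)) = Mul(Mul(4, 9), Mul(-5, Pow(-1, -1))) = Mul(36, Mul(-5, -1)) = Mul(36, 5) = 180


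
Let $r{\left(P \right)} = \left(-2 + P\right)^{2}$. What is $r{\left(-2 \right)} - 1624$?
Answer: $-1608$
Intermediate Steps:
$r{\left(-2 \right)} - 1624 = \left(-2 - 2\right)^{2} - 1624 = \left(-4\right)^{2} - 1624 = 16 - 1624 = -1608$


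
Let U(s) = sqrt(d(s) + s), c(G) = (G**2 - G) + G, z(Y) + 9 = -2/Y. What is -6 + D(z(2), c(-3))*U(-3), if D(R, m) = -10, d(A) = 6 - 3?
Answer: -6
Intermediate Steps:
d(A) = 3
z(Y) = -9 - 2/Y
c(G) = G**2
U(s) = sqrt(3 + s)
-6 + D(z(2), c(-3))*U(-3) = -6 - 10*sqrt(3 - 3) = -6 - 10*sqrt(0) = -6 - 10*0 = -6 + 0 = -6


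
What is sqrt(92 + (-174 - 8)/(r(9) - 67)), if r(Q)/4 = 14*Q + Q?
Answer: sqrt(20496982)/473 ≈ 9.5716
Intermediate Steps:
r(Q) = 60*Q (r(Q) = 4*(14*Q + Q) = 4*(15*Q) = 60*Q)
sqrt(92 + (-174 - 8)/(r(9) - 67)) = sqrt(92 + (-174 - 8)/(60*9 - 67)) = sqrt(92 - 182/(540 - 67)) = sqrt(92 - 182/473) = sqrt(43334/473) = sqrt(20496982)/473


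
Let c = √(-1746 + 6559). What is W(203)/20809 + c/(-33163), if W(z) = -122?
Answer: -122/20809 - √4813/33163 ≈ -0.0079548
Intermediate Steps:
c = √4813 ≈ 69.376
W(203)/20809 + c/(-33163) = -122/20809 + √4813/(-33163) = -122*1/20809 + √4813*(-1/33163) = -122/20809 - √4813/33163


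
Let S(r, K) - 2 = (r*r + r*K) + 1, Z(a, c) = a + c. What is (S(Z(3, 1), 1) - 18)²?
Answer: 25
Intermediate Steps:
S(r, K) = 3 + r² + K*r (S(r, K) = 2 + ((r*r + r*K) + 1) = 2 + ((r² + K*r) + 1) = 2 + (1 + r² + K*r) = 3 + r² + K*r)
(S(Z(3, 1), 1) - 18)² = ((3 + (3 + 1)² + 1*(3 + 1)) - 18)² = ((3 + 4² + 1*4) - 18)² = ((3 + 16 + 4) - 18)² = (23 - 18)² = 5² = 25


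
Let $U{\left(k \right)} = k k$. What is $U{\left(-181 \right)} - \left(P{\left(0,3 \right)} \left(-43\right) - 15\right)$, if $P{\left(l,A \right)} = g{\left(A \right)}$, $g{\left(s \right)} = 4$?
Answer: $32948$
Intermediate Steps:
$P{\left(l,A \right)} = 4$
$U{\left(k \right)} = k^{2}$
$U{\left(-181 \right)} - \left(P{\left(0,3 \right)} \left(-43\right) - 15\right) = \left(-181\right)^{2} - \left(4 \left(-43\right) - 15\right) = 32761 - \left(-172 - 15\right) = 32761 - -187 = 32761 + 187 = 32948$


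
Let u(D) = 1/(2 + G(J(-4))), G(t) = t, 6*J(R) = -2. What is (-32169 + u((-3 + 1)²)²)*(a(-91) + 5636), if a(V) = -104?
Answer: -4448922912/25 ≈ -1.7796e+8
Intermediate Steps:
J(R) = -⅓ (J(R) = (⅙)*(-2) = -⅓)
u(D) = ⅗ (u(D) = 1/(2 - ⅓) = 1/(5/3) = ⅗)
(-32169 + u((-3 + 1)²)²)*(a(-91) + 5636) = (-32169 + (⅗)²)*(-104 + 5636) = (-32169 + 9/25)*5532 = -804216/25*5532 = -4448922912/25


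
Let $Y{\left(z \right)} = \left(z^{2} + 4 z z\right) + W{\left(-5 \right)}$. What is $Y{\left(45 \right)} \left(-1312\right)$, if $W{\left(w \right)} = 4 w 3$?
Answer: $-13205280$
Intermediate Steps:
$W{\left(w \right)} = 12 w$
$Y{\left(z \right)} = -60 + 5 z^{2}$ ($Y{\left(z \right)} = \left(z^{2} + 4 z z\right) + 12 \left(-5\right) = \left(z^{2} + 4 z^{2}\right) - 60 = 5 z^{2} - 60 = -60 + 5 z^{2}$)
$Y{\left(45 \right)} \left(-1312\right) = \left(-60 + 5 \cdot 45^{2}\right) \left(-1312\right) = \left(-60 + 5 \cdot 2025\right) \left(-1312\right) = \left(-60 + 10125\right) \left(-1312\right) = 10065 \left(-1312\right) = -13205280$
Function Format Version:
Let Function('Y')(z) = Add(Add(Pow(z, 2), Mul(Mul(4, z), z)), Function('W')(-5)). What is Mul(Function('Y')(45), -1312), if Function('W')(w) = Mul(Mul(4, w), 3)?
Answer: -13205280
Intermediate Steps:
Function('W')(w) = Mul(12, w)
Function('Y')(z) = Add(-60, Mul(5, Pow(z, 2))) (Function('Y')(z) = Add(Add(Pow(z, 2), Mul(Mul(4, z), z)), Mul(12, -5)) = Add(Add(Pow(z, 2), Mul(4, Pow(z, 2))), -60) = Add(Mul(5, Pow(z, 2)), -60) = Add(-60, Mul(5, Pow(z, 2))))
Mul(Function('Y')(45), -1312) = Mul(Add(-60, Mul(5, Pow(45, 2))), -1312) = Mul(Add(-60, Mul(5, 2025)), -1312) = Mul(Add(-60, 10125), -1312) = Mul(10065, -1312) = -13205280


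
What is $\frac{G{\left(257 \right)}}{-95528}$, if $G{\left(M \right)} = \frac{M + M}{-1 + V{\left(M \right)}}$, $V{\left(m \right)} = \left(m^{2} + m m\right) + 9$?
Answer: $- \frac{257}{6309910984} \approx -4.073 \cdot 10^{-8}$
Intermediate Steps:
$V{\left(m \right)} = 9 + 2 m^{2}$ ($V{\left(m \right)} = \left(m^{2} + m^{2}\right) + 9 = 2 m^{2} + 9 = 9 + 2 m^{2}$)
$G{\left(M \right)} = \frac{2 M}{8 + 2 M^{2}}$ ($G{\left(M \right)} = \frac{M + M}{-1 + \left(9 + 2 M^{2}\right)} = \frac{2 M}{8 + 2 M^{2}}$)
$\frac{G{\left(257 \right)}}{-95528} = \frac{257 \frac{1}{4 + 257^{2}}}{-95528} = \frac{257}{4 + 66049} \left(- \frac{1}{95528}\right) = \frac{257}{66053} \left(- \frac{1}{95528}\right) = - \frac{257}{6309910984}$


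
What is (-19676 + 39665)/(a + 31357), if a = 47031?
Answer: 19989/78388 ≈ 0.25500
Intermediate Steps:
(-19676 + 39665)/(a + 31357) = (-19676 + 39665)/(47031 + 31357) = 19989/78388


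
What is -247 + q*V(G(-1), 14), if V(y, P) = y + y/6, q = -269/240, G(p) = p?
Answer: -353797/1440 ≈ -245.69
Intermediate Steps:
q = -269/240 (q = -269*1/240 = -269/240 ≈ -1.1208)
V(y, P) = 7*y/6 (V(y, P) = y + y*(1/6) = y + y/6 = 7*y/6)
-247 + q*V(G(-1), 14) = -247 - 1883*(-1)/1440 = -247 - 269/240*(-7/6) = -247 + 1883/1440 = -353797/1440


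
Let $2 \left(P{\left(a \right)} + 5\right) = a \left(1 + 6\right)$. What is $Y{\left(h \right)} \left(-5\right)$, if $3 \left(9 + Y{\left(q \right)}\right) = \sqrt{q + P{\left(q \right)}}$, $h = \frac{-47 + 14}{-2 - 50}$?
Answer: $45 - \frac{5 i \sqrt{5798}}{156} \approx 45.0 - 2.4405 i$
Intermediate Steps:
$P{\left(a \right)} = -5 + \frac{7 a}{2}$ ($P{\left(a \right)} = -5 + \frac{a \left(1 + 6\right)}{2} = -5 + \frac{a 7}{2} = -5 + \frac{7 a}{2}$)
$h = \frac{33}{52}$ ($h = - \frac{33}{-52} = \left(-33\right) \left(- \frac{1}{52}\right) = \frac{33}{52} \approx 0.63461$)
$Y{\left(q \right)} = -9 + \frac{\sqrt{-5 + \frac{9 q}{2}}}{3}$ ($Y{\left(q \right)} = -9 + \frac{\sqrt{q + \left(-5 + \frac{7 q}{2}\right)}}{3} = -9 + \frac{\sqrt{-5 + \frac{9 q}{2}}}{3}$)
$Y{\left(h \right)} \left(-5\right) = \left(-9 + \frac{\sqrt{-20 + 18 \cdot \frac{33}{52}}}{6}\right) \left(-5\right) = \left(-9 + \frac{\sqrt{-20 + \frac{297}{26}}}{6}\right) \left(-5\right) = \left(-9 + \frac{\sqrt{- \frac{223}{26}}}{6}\right) \left(-5\right) = \left(-9 + \frac{\frac{1}{26} i \sqrt{5798}}{6}\right) \left(-5\right) = \left(-9 + \frac{i \sqrt{5798}}{156}\right) \left(-5\right) = 45 - \frac{5 i \sqrt{5798}}{156}$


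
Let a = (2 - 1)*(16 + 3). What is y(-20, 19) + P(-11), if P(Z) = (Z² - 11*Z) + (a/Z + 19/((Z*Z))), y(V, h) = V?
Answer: 26672/121 ≈ 220.43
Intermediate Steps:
a = 19 (a = 1*19 = 19)
P(Z) = Z² - 11*Z + 19/Z + 19/Z² (P(Z) = (Z² - 11*Z) + (19/Z + 19/((Z*Z))) = (Z² - 11*Z) + (19/Z + 19/(Z²)) = (Z² - 11*Z) + (19/Z + 19/Z²) = Z² - 11*Z + 19/Z + 19/Z²)
y(-20, 19) + P(-11) = -20 + (19 + 19*(-11) + (-11)³*(-11 - 11))/(-11)² = -20 + (19 - 209 - 1331*(-22))/121 = -20 + (19 - 209 + 29282)/121 = -20 + (1/121)*29092 = -20 + 29092/121 = 26672/121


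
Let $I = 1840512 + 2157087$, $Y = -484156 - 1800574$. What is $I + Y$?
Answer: $1712869$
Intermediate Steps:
$Y = -2284730$ ($Y = -484156 - 1800574 = -2284730$)
$I = 3997599$
$I + Y = 3997599 - 2284730 = 1712869$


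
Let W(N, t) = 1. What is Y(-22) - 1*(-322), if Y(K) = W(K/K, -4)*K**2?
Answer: 806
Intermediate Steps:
Y(K) = K**2 (Y(K) = 1*K**2 = K**2)
Y(-22) - 1*(-322) = (-22)**2 - 1*(-322) = 484 + 322 = 806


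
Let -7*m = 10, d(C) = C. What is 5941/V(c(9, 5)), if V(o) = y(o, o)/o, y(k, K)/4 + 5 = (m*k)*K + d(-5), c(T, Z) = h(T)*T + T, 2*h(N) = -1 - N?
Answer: 374283/13030 ≈ 28.725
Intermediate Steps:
h(N) = -½ - N/2 (h(N) = (-1 - N)/2 = -½ - N/2)
m = -10/7 (m = -⅐*10 = -10/7 ≈ -1.4286)
c(T, Z) = T + T*(-½ - T/2) (c(T, Z) = (-½ - T/2)*T + T = T*(-½ - T/2) + T = T + T*(-½ - T/2))
y(k, K) = -40 - 40*K*k/7 (y(k, K) = -20 + 4*((-10*k/7)*K - 5) = -20 + 4*(-10*K*k/7 - 5) = -20 + 4*(-5 - 10*K*k/7) = -20 + (-20 - 40*K*k/7) = -40 - 40*K*k/7)
V(o) = (-40 - 40*o²/7)/o (V(o) = (-40 - 40*o*o/7)/o = (-40 - 40*o²/7)/o)
5941/V(c(9, 5)) = 5941/(-40*2/(9*(1 - 1*9)) - 20*9*(1 - 1*9)/7) = 5941/(-40*2/(9*(1 - 9)) - 20*9*(1 - 9)/7) = 5941/(-40/((½)*9*(-8)) - 20*9*(-8)/7) = 5941/(-40/(-36) - 40/7*(-36)) = 5941/(-40*(-1/36) + 1440/7) = 5941/(10/9 + 1440/7) = 5941/(13030/63) = 5941*(63/13030) = 374283/13030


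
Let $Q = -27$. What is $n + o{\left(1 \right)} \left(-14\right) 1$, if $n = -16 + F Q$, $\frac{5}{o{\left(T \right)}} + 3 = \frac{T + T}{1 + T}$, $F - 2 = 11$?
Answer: $-332$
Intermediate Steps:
$F = 13$ ($F = 2 + 11 = 13$)
$o{\left(T \right)} = \frac{5}{-3 + \frac{2 T}{1 + T}}$ ($o{\left(T \right)} = \frac{5}{-3 + \frac{T + T}{1 + T}} = \frac{5}{-3 + \frac{2 T}{1 + T}}$)
$n = -367$ ($n = -16 + 13 \left(-27\right) = -16 - 351 = -367$)
$n + o{\left(1 \right)} \left(-14\right) 1 = -367 + \frac{5 \left(-1 - 1\right)}{3 + 1} \left(-14\right) 1 = -367 + \frac{5 \left(-1 - 1\right)}{4} \left(-14\right) 1 = -367 + 5 \cdot \frac{1}{4} \left(-2\right) \left(-14\right) 1 = -367 + \left(- \frac{5}{2}\right) \left(-14\right) 1 = -367 + 35 \cdot 1 = -367 + 35 = -332$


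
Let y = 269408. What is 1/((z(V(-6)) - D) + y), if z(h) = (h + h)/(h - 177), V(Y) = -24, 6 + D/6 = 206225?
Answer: -67/64849686 ≈ -1.0332e-6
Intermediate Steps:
D = 1237314 (D = -36 + 6*206225 = -36 + 1237350 = 1237314)
z(h) = 2*h/(-177 + h) (z(h) = (2*h)/(-177 + h) = 2*h/(-177 + h))
1/((z(V(-6)) - D) + y) = 1/((2*(-24)/(-177 - 24) - 1*1237314) + 269408) = 1/((2*(-24)/(-201) - 1237314) + 269408) = 1/((2*(-24)*(-1/201) - 1237314) + 269408) = 1/((16/67 - 1237314) + 269408) = 1/(-82900022/67 + 269408) = 1/(-64849686/67) = -67/64849686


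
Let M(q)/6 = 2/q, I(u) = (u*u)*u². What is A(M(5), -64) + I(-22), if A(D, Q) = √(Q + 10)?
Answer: 234256 + 3*I*√6 ≈ 2.3426e+5 + 7.3485*I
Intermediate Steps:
I(u) = u⁴ (I(u) = u²*u² = u⁴)
M(q) = 12/q (M(q) = 6*(2/q) = 12/q)
A(D, Q) = √(10 + Q)
A(M(5), -64) + I(-22) = √(10 - 64) + (-22)⁴ = √(-54) + 234256 = 3*I*√6 + 234256 = 234256 + 3*I*√6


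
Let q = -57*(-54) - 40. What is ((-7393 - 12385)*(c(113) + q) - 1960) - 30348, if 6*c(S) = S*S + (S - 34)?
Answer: -307407488/3 ≈ -1.0247e+8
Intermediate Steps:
c(S) = -17/3 + S/6 + S²/6 (c(S) = (S*S + (S - 34))/6 = (S² + (-34 + S))/6 = (-34 + S + S²)/6 = -17/3 + S/6 + S²/6)
q = 3038 (q = 3078 - 40 = 3038)
((-7393 - 12385)*(c(113) + q) - 1960) - 30348 = ((-7393 - 12385)*((-17/3 + (⅙)*113 + (⅙)*113²) + 3038) - 1960) - 30348 = (-19778*((-17/3 + 113/6 + (⅙)*12769) + 3038) - 1960) - 30348 = (-19778*((-17/3 + 113/6 + 12769/6) + 3038) - 1960) - 30348 = (-19778*(6424/3 + 3038) - 1960) - 30348 = (-19778*15538/3 - 1960) - 30348 = (-307310564/3 - 1960) - 30348 = -307316444/3 - 30348 = -307407488/3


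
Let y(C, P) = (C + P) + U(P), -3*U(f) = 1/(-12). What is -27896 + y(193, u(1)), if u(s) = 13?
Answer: -996839/36 ≈ -27690.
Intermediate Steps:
U(f) = 1/36 (U(f) = -⅓/(-12) = -⅓*(-1/12) = 1/36)
y(C, P) = 1/36 + C + P (y(C, P) = (C + P) + 1/36 = 1/36 + C + P)
-27896 + y(193, u(1)) = -27896 + (1/36 + 193 + 13) = -27896 + 7417/36 = -996839/36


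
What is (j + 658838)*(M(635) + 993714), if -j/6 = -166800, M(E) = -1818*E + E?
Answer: -265676510678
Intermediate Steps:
M(E) = -1817*E
j = 1000800 (j = -6*(-166800) = 1000800)
(j + 658838)*(M(635) + 993714) = (1000800 + 658838)*(-1817*635 + 993714) = 1659638*(-1153795 + 993714) = 1659638*(-160081) = -265676510678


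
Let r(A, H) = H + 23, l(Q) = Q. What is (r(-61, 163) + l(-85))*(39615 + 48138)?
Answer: 8863053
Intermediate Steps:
r(A, H) = 23 + H
(r(-61, 163) + l(-85))*(39615 + 48138) = ((23 + 163) - 85)*(39615 + 48138) = (186 - 85)*87753 = 101*87753 = 8863053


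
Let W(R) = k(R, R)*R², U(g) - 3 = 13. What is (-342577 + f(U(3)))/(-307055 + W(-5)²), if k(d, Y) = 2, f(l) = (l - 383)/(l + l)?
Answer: 10962831/9745760 ≈ 1.1249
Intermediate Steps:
U(g) = 16 (U(g) = 3 + 13 = 16)
f(l) = (-383 + l)/(2*l) (f(l) = (-383 + l)/((2*l)) = (-383 + l)*(1/(2*l)) = (-383 + l)/(2*l))
W(R) = 2*R²
(-342577 + f(U(3)))/(-307055 + W(-5)²) = (-342577 + (½)*(-383 + 16)/16)/(-307055 + (2*(-5)²)²) = (-342577 + (½)*(1/16)*(-367))/(-307055 + (2*25)²) = (-342577 - 367/32)/(-307055 + 50²) = -10962831/(32*(-307055 + 2500)) = -10962831/32/(-304555) = -10962831/32*(-1/304555) = 10962831/9745760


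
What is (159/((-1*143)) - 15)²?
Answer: 5308416/20449 ≈ 259.59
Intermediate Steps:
(159/((-1*143)) - 15)² = (159/(-143) - 15)² = (159*(-1/143) - 15)² = (-159/143 - 15)² = (-2304/143)² = 5308416/20449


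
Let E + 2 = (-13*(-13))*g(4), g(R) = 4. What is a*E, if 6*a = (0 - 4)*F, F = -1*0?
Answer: 0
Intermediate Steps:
F = 0
a = 0 (a = ((0 - 4)*0)/6 = (-4*0)/6 = (⅙)*0 = 0)
E = 674 (E = -2 - 13*(-13)*4 = -2 + 169*4 = -2 + 676 = 674)
a*E = 0*674 = 0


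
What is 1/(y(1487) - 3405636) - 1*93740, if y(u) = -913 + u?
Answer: -319190511881/3405062 ≈ -93740.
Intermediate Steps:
1/(y(1487) - 3405636) - 1*93740 = 1/((-913 + 1487) - 3405636) - 1*93740 = 1/(574 - 3405636) - 93740 = 1/(-3405062) - 93740 = -1/3405062 - 93740 = -319190511881/3405062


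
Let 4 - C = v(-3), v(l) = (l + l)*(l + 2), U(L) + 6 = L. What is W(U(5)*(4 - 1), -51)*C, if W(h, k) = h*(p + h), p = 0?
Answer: -18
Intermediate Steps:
U(L) = -6 + L
W(h, k) = h² (W(h, k) = h*(0 + h) = h*h = h²)
v(l) = 2*l*(2 + l) (v(l) = (2*l)*(2 + l) = 2*l*(2 + l))
C = -2 (C = 4 - 2*(-3)*(2 - 3) = 4 - 2*(-3)*(-1) = 4 - 1*6 = 4 - 6 = -2)
W(U(5)*(4 - 1), -51)*C = ((-6 + 5)*(4 - 1))²*(-2) = (-1*3)²*(-2) = (-3)²*(-2) = 9*(-2) = -18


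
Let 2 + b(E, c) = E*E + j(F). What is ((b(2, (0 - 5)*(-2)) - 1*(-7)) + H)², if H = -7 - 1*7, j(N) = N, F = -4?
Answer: 81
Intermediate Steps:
b(E, c) = -6 + E² (b(E, c) = -2 + (E*E - 4) = -2 + (E² - 4) = -2 + (-4 + E²) = -6 + E²)
H = -14 (H = -7 - 7 = -14)
((b(2, (0 - 5)*(-2)) - 1*(-7)) + H)² = (((-6 + 2²) - 1*(-7)) - 14)² = (((-6 + 4) + 7) - 14)² = ((-2 + 7) - 14)² = (5 - 14)² = (-9)² = 81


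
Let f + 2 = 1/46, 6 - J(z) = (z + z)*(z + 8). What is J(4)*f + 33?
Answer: 4854/23 ≈ 211.04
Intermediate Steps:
J(z) = 6 - 2*z*(8 + z) (J(z) = 6 - (z + z)*(z + 8) = 6 - 2*z*(8 + z))
f = -91/46 (f = -2 + 1/46 = -91/46 ≈ -1.9783)
J(4)*f + 33 = (6 - 16*4 - 2*4²)*(-91/46) + 33 = (6 - 64 - 2*16)*(-91/46) + 33 = (6 - 64 - 32)*(-91/46) + 33 = -90*(-91/46) + 33 = 4095/23 + 33 = 4854/23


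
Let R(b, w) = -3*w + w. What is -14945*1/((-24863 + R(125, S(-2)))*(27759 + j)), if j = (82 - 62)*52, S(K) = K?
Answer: 14945/715914341 ≈ 2.0875e-5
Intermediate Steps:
R(b, w) = -2*w
j = 1040 (j = 20*52 = 1040)
-14945*1/((-24863 + R(125, S(-2)))*(27759 + j)) = -14945*1/((-24863 - 2*(-2))*(27759 + 1040)) = -14945*1/(28799*(-24863 + 4)) = -14945/((-24859*28799)) = -14945/(-715914341) = -14945*(-1/715914341) = 14945/715914341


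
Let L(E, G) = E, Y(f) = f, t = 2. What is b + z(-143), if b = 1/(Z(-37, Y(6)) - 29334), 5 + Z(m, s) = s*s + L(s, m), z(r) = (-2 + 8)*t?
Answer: 351563/29297 ≈ 12.000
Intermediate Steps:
z(r) = 12 (z(r) = (-2 + 8)*2 = 6*2 = 12)
Z(m, s) = -5 + s + s² (Z(m, s) = -5 + (s*s + s) = -5 + (s² + s) = -5 + (s + s²) = -5 + s + s²)
b = -1/29297 (b = 1/((-5 + 6 + 6²) - 29334) = 1/((-5 + 6 + 36) - 29334) = 1/(37 - 29334) = 1/(-29297) = -1/29297 ≈ -3.4133e-5)
b + z(-143) = -1/29297 + 12 = 351563/29297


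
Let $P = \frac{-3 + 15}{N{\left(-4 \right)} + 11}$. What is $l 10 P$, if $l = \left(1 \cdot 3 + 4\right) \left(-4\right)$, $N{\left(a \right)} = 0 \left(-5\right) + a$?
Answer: $-480$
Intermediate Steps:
$N{\left(a \right)} = a$ ($N{\left(a \right)} = 0 + a = a$)
$l = -28$ ($l = \left(3 + 4\right) \left(-4\right) = 7 \left(-4\right) = -28$)
$P = \frac{12}{7}$ ($P = \frac{-3 + 15}{-4 + 11} = \frac{12}{7} \approx 1.7143$)
$l 10 P = \left(-28\right) 10 \cdot \frac{12}{7} = \left(-280\right) \frac{12}{7} = -480$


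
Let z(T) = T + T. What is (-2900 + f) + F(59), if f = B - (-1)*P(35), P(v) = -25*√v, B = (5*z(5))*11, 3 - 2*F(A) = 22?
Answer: -4719/2 - 25*√35 ≈ -2507.4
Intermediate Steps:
F(A) = -19/2 (F(A) = 3/2 - ½*22 = 3/2 - 11 = -19/2)
z(T) = 2*T
B = 550 (B = (5*(2*5))*11 = (5*10)*11 = 50*11 = 550)
f = 550 - 25*√35 (f = 550 - (-1)*(-25*√35) = 550 - 25*√35 ≈ 402.10)
(-2900 + f) + F(59) = (-2900 + (550 - 25*√35)) - 19/2 = (-2350 - 25*√35) - 19/2 = -4719/2 - 25*√35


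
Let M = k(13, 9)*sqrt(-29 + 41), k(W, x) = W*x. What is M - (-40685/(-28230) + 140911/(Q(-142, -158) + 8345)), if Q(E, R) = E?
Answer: -862331317/46314138 + 234*sqrt(3) ≈ 386.68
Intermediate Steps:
M = 234*sqrt(3) (M = (13*9)*sqrt(-29 + 41) = 117*sqrt(12) = 117*(2*sqrt(3)) = 234*sqrt(3) ≈ 405.30)
M - (-40685/(-28230) + 140911/(Q(-142, -158) + 8345)) = 234*sqrt(3) - (-40685/(-28230) + 140911/(-142 + 8345)) = 234*sqrt(3) - (-40685*(-1/28230) + 140911/8203) = 234*sqrt(3) - (8137/5646 + 140911*(1/8203)) = 234*sqrt(3) - (8137/5646 + 140911/8203) = 234*sqrt(3) - 1*862331317/46314138 = 234*sqrt(3) - 862331317/46314138 = -862331317/46314138 + 234*sqrt(3)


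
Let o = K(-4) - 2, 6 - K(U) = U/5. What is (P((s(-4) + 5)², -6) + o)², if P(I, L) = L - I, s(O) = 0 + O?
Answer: 121/25 ≈ 4.8400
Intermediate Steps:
s(O) = O
K(U) = 6 - U/5
o = 24/5 (o = (6 - ⅕*(-4)) - 2 = (6 + ⅘) - 2 = 34/5 - 2 = 24/5 ≈ 4.8000)
(P((s(-4) + 5)², -6) + o)² = ((-6 - (-4 + 5)²) + 24/5)² = ((-6 - 1*1²) + 24/5)² = ((-6 - 1*1) + 24/5)² = ((-6 - 1) + 24/5)² = (-7 + 24/5)² = (-11/5)² = 121/25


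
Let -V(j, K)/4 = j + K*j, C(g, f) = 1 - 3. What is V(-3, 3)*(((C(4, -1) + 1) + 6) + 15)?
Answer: 960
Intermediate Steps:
C(g, f) = -2
V(j, K) = -4*j - 4*K*j (V(j, K) = -4*(j + K*j) = -4*j - 4*K*j)
V(-3, 3)*(((C(4, -1) + 1) + 6) + 15) = (-4*(-3)*(1 + 3))*(((-2 + 1) + 6) + 15) = (-4*(-3)*4)*((-1 + 6) + 15) = 48*(5 + 15) = 48*20 = 960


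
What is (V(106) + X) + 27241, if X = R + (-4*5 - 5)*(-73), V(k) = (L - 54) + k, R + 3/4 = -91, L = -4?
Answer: 116089/4 ≈ 29022.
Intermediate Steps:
R = -367/4 (R = -¾ - 91 = -367/4 ≈ -91.750)
V(k) = -58 + k (V(k) = (-4 - 54) + k = -58 + k)
X = 6933/4 (X = -367/4 + (-4*5 - 5)*(-73) = -367/4 + (-20 - 5)*(-73) = -367/4 - 25*(-73) = -367/4 + 1825 = 6933/4 ≈ 1733.3)
(V(106) + X) + 27241 = ((-58 + 106) + 6933/4) + 27241 = (48 + 6933/4) + 27241 = 7125/4 + 27241 = 116089/4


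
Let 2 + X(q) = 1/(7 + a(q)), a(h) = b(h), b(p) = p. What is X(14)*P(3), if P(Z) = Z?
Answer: -41/7 ≈ -5.8571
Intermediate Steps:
a(h) = h
X(q) = -2 + 1/(7 + q)
X(14)*P(3) = ((-13 - 2*14)/(7 + 14))*3 = ((-13 - 28)/21)*3 = ((1/21)*(-41))*3 = -41/21*3 = -41/7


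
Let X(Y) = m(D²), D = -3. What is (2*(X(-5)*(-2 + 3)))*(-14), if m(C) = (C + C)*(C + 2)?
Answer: -5544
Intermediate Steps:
m(C) = 2*C*(2 + C) (m(C) = (2*C)*(2 + C) = 2*C*(2 + C))
X(Y) = 198 (X(Y) = 2*(-3)²*(2 + (-3)²) = 2*9*(2 + 9) = 2*9*11 = 198)
(2*(X(-5)*(-2 + 3)))*(-14) = (2*(198*(-2 + 3)))*(-14) = (2*(198*1))*(-14) = (2*198)*(-14) = 396*(-14) = -5544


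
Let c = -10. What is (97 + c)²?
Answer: 7569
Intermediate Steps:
(97 + c)² = (97 - 10)² = 87² = 7569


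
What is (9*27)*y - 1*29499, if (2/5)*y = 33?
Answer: -18903/2 ≈ -9451.5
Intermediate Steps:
y = 165/2 (y = (5/2)*33 = 165/2 ≈ 82.500)
(9*27)*y - 1*29499 = (9*27)*(165/2) - 1*29499 = 243*(165/2) - 29499 = 40095/2 - 29499 = -18903/2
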